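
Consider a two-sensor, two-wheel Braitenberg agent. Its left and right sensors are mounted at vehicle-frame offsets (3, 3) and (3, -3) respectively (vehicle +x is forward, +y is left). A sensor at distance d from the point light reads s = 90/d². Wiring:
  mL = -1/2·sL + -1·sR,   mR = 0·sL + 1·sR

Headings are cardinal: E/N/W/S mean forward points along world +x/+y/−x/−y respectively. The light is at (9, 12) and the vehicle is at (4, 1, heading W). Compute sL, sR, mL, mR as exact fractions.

9/26 45/64 -729/832 45/64

left sensor world pos  = (1, -2); dL² = 260
right sensor world pos = (1, 4); dR² = 128
sL = 90/260 = 9/26
sR = 90/128 = 45/64
mL = -1/2·sL + -1·sR = -729/832
mR = 0·sL + 1·sR = 45/64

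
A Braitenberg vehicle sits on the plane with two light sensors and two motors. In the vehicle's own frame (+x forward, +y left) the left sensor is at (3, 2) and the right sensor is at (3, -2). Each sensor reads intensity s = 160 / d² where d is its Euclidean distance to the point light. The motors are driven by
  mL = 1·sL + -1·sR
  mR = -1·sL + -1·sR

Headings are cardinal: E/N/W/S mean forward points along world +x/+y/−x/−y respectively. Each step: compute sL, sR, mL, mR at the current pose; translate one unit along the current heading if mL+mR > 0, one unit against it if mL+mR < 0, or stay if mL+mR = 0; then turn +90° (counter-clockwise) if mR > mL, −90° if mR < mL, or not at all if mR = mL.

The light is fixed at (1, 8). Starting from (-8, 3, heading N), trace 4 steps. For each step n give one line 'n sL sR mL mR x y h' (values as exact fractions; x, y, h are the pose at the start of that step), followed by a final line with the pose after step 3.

0 32/25 160/53 -2304/1325 -5696/1325 -8 3 N
1 40/13 8/5 96/65 -304/65 -8 2 E
2 32/29 32/45 512/1305 -2368/1305 -9 2 S
3 80/109 80/89 -1600/9701 -15840/9701 -9 3 W
final -8 3 N

n=0: pose=(-8,3,N); sL=32/25, sR=160/53; mL=-2304/1325, mR=-5696/1325; mL+mR=-320/53 → advance -1; mR−mL=-64/25 → turn -1·90°
n=1: pose=(-8,2,E); sL=40/13, sR=8/5; mL=96/65, mR=-304/65; mL+mR=-16/5 → advance -1; mR−mL=-80/13 → turn -1·90°
n=2: pose=(-9,2,S); sL=32/29, sR=32/45; mL=512/1305, mR=-2368/1305; mL+mR=-64/45 → advance -1; mR−mL=-64/29 → turn -1·90°
n=3: pose=(-9,3,W); sL=80/109, sR=80/89; mL=-1600/9701, mR=-15840/9701; mL+mR=-160/89 → advance -1; mR−mL=-160/109 → turn -1·90°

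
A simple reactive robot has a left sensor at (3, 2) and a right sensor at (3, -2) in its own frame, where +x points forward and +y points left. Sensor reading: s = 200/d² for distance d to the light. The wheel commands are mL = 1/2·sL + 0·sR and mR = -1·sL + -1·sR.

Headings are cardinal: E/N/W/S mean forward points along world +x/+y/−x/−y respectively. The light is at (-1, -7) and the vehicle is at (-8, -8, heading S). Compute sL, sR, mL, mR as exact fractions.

200/41 200/97 100/41 -27600/3977

left sensor world pos  = (-6, -11); dL² = 41
right sensor world pos = (-10, -11); dR² = 97
sL = 200/41 = 200/41
sR = 200/97 = 200/97
mL = 1/2·sL + 0·sR = 100/41
mR = -1·sL + -1·sR = -27600/3977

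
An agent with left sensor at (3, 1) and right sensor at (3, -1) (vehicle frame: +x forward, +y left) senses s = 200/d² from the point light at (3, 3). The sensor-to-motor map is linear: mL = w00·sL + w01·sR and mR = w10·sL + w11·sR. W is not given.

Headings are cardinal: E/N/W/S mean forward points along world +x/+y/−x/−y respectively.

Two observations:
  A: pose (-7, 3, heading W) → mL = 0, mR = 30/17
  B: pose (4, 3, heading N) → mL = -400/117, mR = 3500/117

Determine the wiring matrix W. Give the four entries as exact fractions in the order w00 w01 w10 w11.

obs A: pose=(-7,3,W) → sL=20/17, sR=20/17, mL=0, mR=30/17
obs B: pose=(4,3,N) → sL=200/9, sR=200/13, mL=-400/117, mR=3500/117
sensor matrix S = [[20/17, 20/17], [200/9, 200/13]]; det S = -16000/1989
solve [mL_A; mL_B] = S·[w00; w01] and [mR_A; mR_B] = S·[w10; w11]:
  w00 = -1/2, w01 = 1/2, w10 = 1, w11 = 1/2

-1/2 1/2 1 1/2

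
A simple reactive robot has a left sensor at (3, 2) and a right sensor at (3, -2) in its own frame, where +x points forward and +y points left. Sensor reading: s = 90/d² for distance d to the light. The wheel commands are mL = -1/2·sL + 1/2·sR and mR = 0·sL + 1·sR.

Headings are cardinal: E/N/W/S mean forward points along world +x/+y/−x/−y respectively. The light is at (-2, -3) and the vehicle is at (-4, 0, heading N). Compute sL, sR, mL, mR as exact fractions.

45/26 5/2 5/13 5/2

left sensor world pos  = (-6, 3); dL² = 52
right sensor world pos = (-2, 3); dR² = 36
sL = 90/52 = 45/26
sR = 90/36 = 5/2
mL = -1/2·sL + 1/2·sR = 5/13
mR = 0·sL + 1·sR = 5/2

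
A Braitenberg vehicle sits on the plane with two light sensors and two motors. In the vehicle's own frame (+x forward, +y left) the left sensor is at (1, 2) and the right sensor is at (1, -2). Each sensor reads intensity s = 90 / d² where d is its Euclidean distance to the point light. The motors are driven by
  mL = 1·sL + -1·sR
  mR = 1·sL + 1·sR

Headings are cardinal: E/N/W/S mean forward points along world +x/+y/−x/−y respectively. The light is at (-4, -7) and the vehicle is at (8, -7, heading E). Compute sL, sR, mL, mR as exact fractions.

90/173 90/173 0 180/173

left sensor world pos  = (9, -5); dL² = 173
right sensor world pos = (9, -9); dR² = 173
sL = 90/173 = 90/173
sR = 90/173 = 90/173
mL = 1·sL + -1·sR = 0
mR = 1·sL + 1·sR = 180/173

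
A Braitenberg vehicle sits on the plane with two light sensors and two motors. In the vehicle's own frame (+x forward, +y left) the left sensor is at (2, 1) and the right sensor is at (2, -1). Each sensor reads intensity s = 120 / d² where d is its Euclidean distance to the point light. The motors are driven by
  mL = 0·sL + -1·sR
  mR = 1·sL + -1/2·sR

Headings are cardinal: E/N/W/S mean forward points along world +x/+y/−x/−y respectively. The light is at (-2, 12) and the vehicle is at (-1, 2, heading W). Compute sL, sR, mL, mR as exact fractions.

left sensor world pos  = (-3, 1); dL² = 122
right sensor world pos = (-3, 3); dR² = 82
sL = 120/122 = 60/61
sR = 120/82 = 60/41
mL = 0·sL + -1·sR = -60/41
mR = 1·sL + -1/2·sR = 630/2501

60/61 60/41 -60/41 630/2501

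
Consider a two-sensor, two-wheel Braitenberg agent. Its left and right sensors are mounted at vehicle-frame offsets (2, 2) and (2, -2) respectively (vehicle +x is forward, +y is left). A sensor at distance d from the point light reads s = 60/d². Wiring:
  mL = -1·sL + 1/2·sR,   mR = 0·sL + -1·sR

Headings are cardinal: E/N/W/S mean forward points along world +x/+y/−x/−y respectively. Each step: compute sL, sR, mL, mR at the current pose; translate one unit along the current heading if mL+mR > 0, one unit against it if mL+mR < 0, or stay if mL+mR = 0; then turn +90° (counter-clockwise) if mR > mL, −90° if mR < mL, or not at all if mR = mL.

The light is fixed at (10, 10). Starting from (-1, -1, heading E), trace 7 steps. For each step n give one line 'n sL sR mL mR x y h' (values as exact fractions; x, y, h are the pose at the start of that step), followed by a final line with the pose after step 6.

0 10/27 6/25 -169/675 -6/25 -1 -1 E
1 60/277 60/181 -2550/50137 -60/181 -2 -1 N
2 3/10 15/74 -147/740 -15/74 -2 -2 E
3 60/317 60/421 -15750/133457 -60/421 -3 -2 S
4 30/197 10/51 -545/10047 -10/51 -3 -1 W
5 60/277 60/181 -2550/50137 -60/181 -2 -1 N
6 3/10 15/74 -147/740 -15/74 -2 -2 E
final -3 -2 S

n=0: pose=(-1,-1,E); sL=10/27, sR=6/25; mL=-169/675, mR=-6/25; mL+mR=-331/675 → advance -1; mR−mL=7/675 → turn +1·90°
n=1: pose=(-2,-1,N); sL=60/277, sR=60/181; mL=-2550/50137, mR=-60/181; mL+mR=-19170/50137 → advance -1; mR−mL=-14070/50137 → turn -1·90°
n=2: pose=(-2,-2,E); sL=3/10, sR=15/74; mL=-147/740, mR=-15/74; mL+mR=-297/740 → advance -1; mR−mL=-3/740 → turn -1·90°
n=3: pose=(-3,-2,S); sL=60/317, sR=60/421; mL=-15750/133457, mR=-60/421; mL+mR=-34770/133457 → advance -1; mR−mL=-3270/133457 → turn -1·90°
n=4: pose=(-3,-1,W); sL=30/197, sR=10/51; mL=-545/10047, mR=-10/51; mL+mR=-2515/10047 → advance -1; mR−mL=-475/3349 → turn -1·90°
n=5: pose=(-2,-1,N); sL=60/277, sR=60/181; mL=-2550/50137, mR=-60/181; mL+mR=-19170/50137 → advance -1; mR−mL=-14070/50137 → turn -1·90°
n=6: pose=(-2,-2,E); sL=3/10, sR=15/74; mL=-147/740, mR=-15/74; mL+mR=-297/740 → advance -1; mR−mL=-3/740 → turn -1·90°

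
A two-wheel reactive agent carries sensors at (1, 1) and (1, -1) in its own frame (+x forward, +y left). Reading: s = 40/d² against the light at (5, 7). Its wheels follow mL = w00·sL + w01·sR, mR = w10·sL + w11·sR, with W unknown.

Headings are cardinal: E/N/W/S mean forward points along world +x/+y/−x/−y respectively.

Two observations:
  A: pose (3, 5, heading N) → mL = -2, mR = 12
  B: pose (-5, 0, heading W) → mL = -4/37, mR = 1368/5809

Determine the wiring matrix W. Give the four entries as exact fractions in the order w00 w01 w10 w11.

obs A: pose=(3,5,N) → sL=4, sR=20, mL=-2, mR=12
obs B: pose=(-5,0,W) → sL=8/37, sR=40/157, mL=-4/37, mR=1368/5809
sensor matrix S = [[4, 20], [8/37, 40/157]]; det S = -19200/5809
solve [mL_A; mL_B] = S·[w00; w01] and [mR_A; mR_B] = S·[w10; w11]:
  w00 = -1/2, w01 = 0, w10 = 1/2, w11 = 1/2

-1/2 0 1/2 1/2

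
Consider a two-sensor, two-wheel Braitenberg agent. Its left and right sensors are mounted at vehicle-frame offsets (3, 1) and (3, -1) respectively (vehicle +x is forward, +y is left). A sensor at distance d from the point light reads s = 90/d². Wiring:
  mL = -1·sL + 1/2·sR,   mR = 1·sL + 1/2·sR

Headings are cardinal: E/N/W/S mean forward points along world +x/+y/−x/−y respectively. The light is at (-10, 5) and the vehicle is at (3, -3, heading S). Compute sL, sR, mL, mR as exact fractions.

left sensor world pos  = (4, -6); dL² = 317
right sensor world pos = (2, -6); dR² = 265
sL = 90/317 = 90/317
sR = 90/265 = 18/53
mL = -1·sL + 1/2·sR = -1917/16801
mR = 1·sL + 1/2·sR = 7623/16801

90/317 18/53 -1917/16801 7623/16801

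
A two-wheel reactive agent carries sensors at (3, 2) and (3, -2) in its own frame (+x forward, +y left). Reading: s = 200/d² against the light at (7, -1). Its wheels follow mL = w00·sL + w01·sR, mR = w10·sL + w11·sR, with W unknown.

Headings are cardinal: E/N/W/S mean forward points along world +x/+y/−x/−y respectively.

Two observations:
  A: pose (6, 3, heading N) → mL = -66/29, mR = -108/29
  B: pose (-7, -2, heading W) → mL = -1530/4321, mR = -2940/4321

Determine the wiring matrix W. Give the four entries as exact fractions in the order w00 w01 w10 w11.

1/2 -1 -1/2 -1/2

obs A: pose=(6,3,N) → sL=100/29, sR=4, mL=-66/29, mR=-108/29
obs B: pose=(-7,-2,W) → sL=100/149, sR=20/29, mL=-1530/4321, mR=-2940/4321
sensor matrix S = [[100/29, 4], [100/149, 20/29]]; det S = -38400/125309
solve [mL_A; mL_B] = S·[w00; w01] and [mR_A; mR_B] = S·[w10; w11]:
  w00 = 1/2, w01 = -1, w10 = -1/2, w11 = -1/2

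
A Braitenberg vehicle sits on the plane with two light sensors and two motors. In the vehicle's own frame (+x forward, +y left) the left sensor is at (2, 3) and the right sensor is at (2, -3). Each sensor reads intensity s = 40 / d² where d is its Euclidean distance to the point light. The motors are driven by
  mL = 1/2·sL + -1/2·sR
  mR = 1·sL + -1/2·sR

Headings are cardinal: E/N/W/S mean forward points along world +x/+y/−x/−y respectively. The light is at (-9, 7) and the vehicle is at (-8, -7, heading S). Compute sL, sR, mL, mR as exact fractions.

left sensor world pos  = (-5, -9); dL² = 272
right sensor world pos = (-11, -9); dR² = 260
sL = 40/272 = 5/34
sR = 40/260 = 2/13
mL = 1/2·sL + -1/2·sR = -3/884
mR = 1·sL + -1/2·sR = 31/442

5/34 2/13 -3/884 31/442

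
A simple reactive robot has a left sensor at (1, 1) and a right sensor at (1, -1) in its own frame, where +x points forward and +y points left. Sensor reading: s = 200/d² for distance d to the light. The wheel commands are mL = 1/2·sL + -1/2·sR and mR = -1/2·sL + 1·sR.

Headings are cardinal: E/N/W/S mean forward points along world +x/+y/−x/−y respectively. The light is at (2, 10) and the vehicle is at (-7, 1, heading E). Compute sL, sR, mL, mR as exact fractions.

25/16 50/41 225/1312 575/1312

left sensor world pos  = (-6, 2); dL² = 128
right sensor world pos = (-6, 0); dR² = 164
sL = 200/128 = 25/16
sR = 200/164 = 50/41
mL = 1/2·sL + -1/2·sR = 225/1312
mR = -1/2·sL + 1·sR = 575/1312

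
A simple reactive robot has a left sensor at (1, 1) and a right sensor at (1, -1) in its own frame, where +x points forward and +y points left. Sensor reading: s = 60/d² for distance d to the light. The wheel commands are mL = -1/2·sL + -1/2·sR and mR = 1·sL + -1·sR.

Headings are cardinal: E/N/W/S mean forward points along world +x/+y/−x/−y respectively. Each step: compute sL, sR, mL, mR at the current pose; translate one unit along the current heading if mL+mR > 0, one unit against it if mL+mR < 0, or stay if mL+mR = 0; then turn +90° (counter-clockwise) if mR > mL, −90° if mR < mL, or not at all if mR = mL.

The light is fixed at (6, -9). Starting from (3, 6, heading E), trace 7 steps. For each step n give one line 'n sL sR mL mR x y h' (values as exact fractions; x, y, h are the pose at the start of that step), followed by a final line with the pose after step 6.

0 3/13 3/10 -69/260 -9/130 3 6 E
1 60/281 12/53 -3276/14893 -192/14893 2 6 N
2 30/97 6/25 -666/2425 168/2425 2 5 W
3 60/173 12/37 -2148/6401 144/6401 3 5 S
4 3/13 3/10 -69/260 -9/130 3 6 E
5 60/281 12/53 -3276/14893 -192/14893 2 6 N
6 30/97 6/25 -666/2425 168/2425 2 5 W
final 3 5 S

n=0: pose=(3,6,E); sL=3/13, sR=3/10; mL=-69/260, mR=-9/130; mL+mR=-87/260 → advance -1; mR−mL=51/260 → turn +1·90°
n=1: pose=(2,6,N); sL=60/281, sR=12/53; mL=-3276/14893, mR=-192/14893; mL+mR=-3468/14893 → advance -1; mR−mL=3084/14893 → turn +1·90°
n=2: pose=(2,5,W); sL=30/97, sR=6/25; mL=-666/2425, mR=168/2425; mL+mR=-498/2425 → advance -1; mR−mL=834/2425 → turn +1·90°
n=3: pose=(3,5,S); sL=60/173, sR=12/37; mL=-2148/6401, mR=144/6401; mL+mR=-2004/6401 → advance -1; mR−mL=2292/6401 → turn +1·90°
n=4: pose=(3,6,E); sL=3/13, sR=3/10; mL=-69/260, mR=-9/130; mL+mR=-87/260 → advance -1; mR−mL=51/260 → turn +1·90°
n=5: pose=(2,6,N); sL=60/281, sR=12/53; mL=-3276/14893, mR=-192/14893; mL+mR=-3468/14893 → advance -1; mR−mL=3084/14893 → turn +1·90°
n=6: pose=(2,5,W); sL=30/97, sR=6/25; mL=-666/2425, mR=168/2425; mL+mR=-498/2425 → advance -1; mR−mL=834/2425 → turn +1·90°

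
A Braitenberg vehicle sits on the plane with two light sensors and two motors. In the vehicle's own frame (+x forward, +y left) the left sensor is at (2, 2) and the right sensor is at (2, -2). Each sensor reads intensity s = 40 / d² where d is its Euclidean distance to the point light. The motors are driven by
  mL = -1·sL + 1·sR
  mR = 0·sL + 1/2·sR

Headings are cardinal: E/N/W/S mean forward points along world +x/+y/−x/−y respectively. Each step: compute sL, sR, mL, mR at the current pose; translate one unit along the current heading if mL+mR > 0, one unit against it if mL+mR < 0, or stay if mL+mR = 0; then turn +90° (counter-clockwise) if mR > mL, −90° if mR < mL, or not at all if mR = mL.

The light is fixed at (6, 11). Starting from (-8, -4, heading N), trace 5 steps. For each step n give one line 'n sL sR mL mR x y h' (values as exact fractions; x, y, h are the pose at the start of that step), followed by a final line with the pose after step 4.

0 8/85 40/313 896/26605 20/313 -8 -4 N
1 5/64 1/10 7/320 1/20 -8 -3 W
2 8/85 8/109 -192/9265 4/109 -9 -3 S
3 20/169 20/229 -1200/38701 10/229 -9 -4 E
4 8/85 40/313 896/26605 20/313 -8 -4 N
final -8 -3 W

n=0: pose=(-8,-4,N); sL=8/85, sR=40/313; mL=896/26605, mR=20/313; mL+mR=2596/26605 → advance +1; mR−mL=804/26605 → turn +1·90°
n=1: pose=(-8,-3,W); sL=5/64, sR=1/10; mL=7/320, mR=1/20; mL+mR=23/320 → advance +1; mR−mL=9/320 → turn +1·90°
n=2: pose=(-9,-3,S); sL=8/85, sR=8/109; mL=-192/9265, mR=4/109; mL+mR=148/9265 → advance +1; mR−mL=532/9265 → turn +1·90°
n=3: pose=(-9,-4,E); sL=20/169, sR=20/229; mL=-1200/38701, mR=10/229; mL+mR=490/38701 → advance +1; mR−mL=2890/38701 → turn +1·90°
n=4: pose=(-8,-4,N); sL=8/85, sR=40/313; mL=896/26605, mR=20/313; mL+mR=2596/26605 → advance +1; mR−mL=804/26605 → turn +1·90°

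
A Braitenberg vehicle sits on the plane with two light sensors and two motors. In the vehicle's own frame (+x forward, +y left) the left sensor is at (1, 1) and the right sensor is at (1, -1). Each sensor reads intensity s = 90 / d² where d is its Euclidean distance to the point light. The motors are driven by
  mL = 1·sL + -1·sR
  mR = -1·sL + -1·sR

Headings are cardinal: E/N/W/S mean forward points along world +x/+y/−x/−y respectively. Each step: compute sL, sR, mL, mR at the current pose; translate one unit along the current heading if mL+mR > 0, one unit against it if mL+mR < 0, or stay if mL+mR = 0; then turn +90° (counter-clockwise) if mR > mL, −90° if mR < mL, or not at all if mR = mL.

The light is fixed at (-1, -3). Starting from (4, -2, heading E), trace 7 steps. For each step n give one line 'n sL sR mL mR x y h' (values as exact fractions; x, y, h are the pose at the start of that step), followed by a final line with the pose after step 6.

0 9/4 5/2 -1/4 -19/4 4 -2 E
1 18/5 10 -32/5 -68/5 3 -2 S
2 9 5 4 -14 3 -1 W
3 18/5 2 8/5 -28/5 4 -1 N
4 9/4 5/2 -1/4 -19/4 4 -2 E
5 18/5 10 -32/5 -68/5 3 -2 S
6 9 5 4 -14 3 -1 W
final 4 -1 N

n=0: pose=(4,-2,E); sL=9/4, sR=5/2; mL=-1/4, mR=-19/4; mL+mR=-5 → advance -1; mR−mL=-9/2 → turn -1·90°
n=1: pose=(3,-2,S); sL=18/5, sR=10; mL=-32/5, mR=-68/5; mL+mR=-20 → advance -1; mR−mL=-36/5 → turn -1·90°
n=2: pose=(3,-1,W); sL=9, sR=5; mL=4, mR=-14; mL+mR=-10 → advance -1; mR−mL=-18 → turn -1·90°
n=3: pose=(4,-1,N); sL=18/5, sR=2; mL=8/5, mR=-28/5; mL+mR=-4 → advance -1; mR−mL=-36/5 → turn -1·90°
n=4: pose=(4,-2,E); sL=9/4, sR=5/2; mL=-1/4, mR=-19/4; mL+mR=-5 → advance -1; mR−mL=-9/2 → turn -1·90°
n=5: pose=(3,-2,S); sL=18/5, sR=10; mL=-32/5, mR=-68/5; mL+mR=-20 → advance -1; mR−mL=-36/5 → turn -1·90°
n=6: pose=(3,-1,W); sL=9, sR=5; mL=4, mR=-14; mL+mR=-10 → advance -1; mR−mL=-18 → turn -1·90°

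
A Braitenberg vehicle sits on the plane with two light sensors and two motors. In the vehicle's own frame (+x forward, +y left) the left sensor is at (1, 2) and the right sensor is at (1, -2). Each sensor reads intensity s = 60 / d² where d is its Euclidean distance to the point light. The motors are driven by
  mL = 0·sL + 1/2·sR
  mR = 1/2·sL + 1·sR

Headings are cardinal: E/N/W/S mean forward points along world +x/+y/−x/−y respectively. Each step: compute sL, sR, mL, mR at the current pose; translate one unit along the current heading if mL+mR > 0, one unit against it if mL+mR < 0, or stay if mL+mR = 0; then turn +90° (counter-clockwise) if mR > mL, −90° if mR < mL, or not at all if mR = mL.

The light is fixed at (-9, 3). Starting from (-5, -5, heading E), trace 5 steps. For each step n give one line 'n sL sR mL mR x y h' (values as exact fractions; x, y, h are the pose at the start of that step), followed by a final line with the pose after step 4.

0 60/61 12/25 6/25 1482/1525 -5 -5 E
1 30/29 30/49 15/49 1605/1421 -4 -5 N
2 60/97 60/41 30/41 7050/3977 -4 -4 W
3 3/5 15/17 15/34 201/170 -5 -4 S
4 60/61 12/25 6/25 1482/1525 -5 -5 E
final -4 -5 N

n=0: pose=(-5,-5,E); sL=60/61, sR=12/25; mL=6/25, mR=1482/1525; mL+mR=1848/1525 → advance +1; mR−mL=1116/1525 → turn +1·90°
n=1: pose=(-4,-5,N); sL=30/29, sR=30/49; mL=15/49, mR=1605/1421; mL+mR=2040/1421 → advance +1; mR−mL=1170/1421 → turn +1·90°
n=2: pose=(-4,-4,W); sL=60/97, sR=60/41; mL=30/41, mR=7050/3977; mL+mR=9960/3977 → advance +1; mR−mL=4140/3977 → turn +1·90°
n=3: pose=(-5,-4,S); sL=3/5, sR=15/17; mL=15/34, mR=201/170; mL+mR=138/85 → advance +1; mR−mL=63/85 → turn +1·90°
n=4: pose=(-5,-5,E); sL=60/61, sR=12/25; mL=6/25, mR=1482/1525; mL+mR=1848/1525 → advance +1; mR−mL=1116/1525 → turn +1·90°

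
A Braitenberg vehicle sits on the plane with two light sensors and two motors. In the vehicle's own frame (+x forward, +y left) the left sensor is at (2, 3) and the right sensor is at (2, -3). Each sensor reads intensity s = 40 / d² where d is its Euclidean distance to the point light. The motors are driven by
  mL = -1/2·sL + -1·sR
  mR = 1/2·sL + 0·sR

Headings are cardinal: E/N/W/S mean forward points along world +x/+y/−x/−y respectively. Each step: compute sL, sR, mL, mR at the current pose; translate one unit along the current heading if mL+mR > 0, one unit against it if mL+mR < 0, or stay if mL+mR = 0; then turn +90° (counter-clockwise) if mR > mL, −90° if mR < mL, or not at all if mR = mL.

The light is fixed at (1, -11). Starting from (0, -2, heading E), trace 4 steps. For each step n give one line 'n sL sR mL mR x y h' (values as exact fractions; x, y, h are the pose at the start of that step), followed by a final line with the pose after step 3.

n=0: pose=(0,-2,E); sL=8/29, sR=40/37; mL=-1308/1073, mR=4/29; mL+mR=-40/37 → advance -1; mR−mL=1456/1073 → turn +1·90°
n=1: pose=(-1,-2,N); sL=20/73, sR=20/61; mL=-2070/4453, mR=10/73; mL+mR=-20/61 → advance -1; mR−mL=2680/4453 → turn +1·90°
n=2: pose=(-1,-3,W); sL=40/41, sR=40/137; mL=-4380/5617, mR=20/41; mL+mR=-40/137 → advance -1; mR−mL=7120/5617 → turn +1·90°
n=3: pose=(0,-3,S); sL=1, sR=10/13; mL=-33/26, mR=1/2; mL+mR=-10/13 → advance -1; mR−mL=23/13 → turn +1·90°

0 8/29 40/37 -1308/1073 4/29 0 -2 E
1 20/73 20/61 -2070/4453 10/73 -1 -2 N
2 40/41 40/137 -4380/5617 20/41 -1 -3 W
3 1 10/13 -33/26 1/2 0 -3 S
final 0 -2 E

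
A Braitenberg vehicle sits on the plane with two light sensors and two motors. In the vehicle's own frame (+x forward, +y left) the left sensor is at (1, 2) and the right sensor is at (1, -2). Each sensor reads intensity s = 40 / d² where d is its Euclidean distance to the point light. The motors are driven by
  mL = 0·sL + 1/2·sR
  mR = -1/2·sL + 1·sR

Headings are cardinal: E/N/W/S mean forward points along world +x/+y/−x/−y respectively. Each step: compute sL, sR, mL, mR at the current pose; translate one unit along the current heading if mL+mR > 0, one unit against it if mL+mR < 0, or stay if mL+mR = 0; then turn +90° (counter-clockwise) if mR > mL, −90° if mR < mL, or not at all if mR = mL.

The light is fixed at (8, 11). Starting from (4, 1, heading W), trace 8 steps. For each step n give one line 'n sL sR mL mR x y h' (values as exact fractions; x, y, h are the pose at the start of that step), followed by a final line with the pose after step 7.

0 40/169 40/89 20/89 4980/15041 4 1 W
1 4/13 4/17 2/17 18/221 3 1 S
2 8/41 40/117 20/117 1172/4797 3 0 W
3 1/4 5/26 5/52 7/104 2 0 S
4 8/49 40/149 20/149 1364/7301 2 -1 W
5 20/97 4/25 2/25 138/2425 1 -1 S
6 40/289 8/37 4/37 1572/10693 1 -2 W
7 5/29 5/37 5/74 105/2146 0 -2 S
final 0 -3 W

n=0: pose=(4,1,W); sL=40/169, sR=40/89; mL=20/89, mR=4980/15041; mL+mR=8360/15041 → advance +1; mR−mL=1600/15041 → turn +1·90°
n=1: pose=(3,1,S); sL=4/13, sR=4/17; mL=2/17, mR=18/221; mL+mR=44/221 → advance +1; mR−mL=-8/221 → turn -1·90°
n=2: pose=(3,0,W); sL=8/41, sR=40/117; mL=20/117, mR=1172/4797; mL+mR=664/1599 → advance +1; mR−mL=352/4797 → turn +1·90°
n=3: pose=(2,0,S); sL=1/4, sR=5/26; mL=5/52, mR=7/104; mL+mR=17/104 → advance +1; mR−mL=-3/104 → turn -1·90°
n=4: pose=(2,-1,W); sL=8/49, sR=40/149; mL=20/149, mR=1364/7301; mL+mR=2344/7301 → advance +1; mR−mL=384/7301 → turn +1·90°
n=5: pose=(1,-1,S); sL=20/97, sR=4/25; mL=2/25, mR=138/2425; mL+mR=332/2425 → advance +1; mR−mL=-56/2425 → turn -1·90°
n=6: pose=(1,-2,W); sL=40/289, sR=8/37; mL=4/37, mR=1572/10693; mL+mR=2728/10693 → advance +1; mR−mL=416/10693 → turn +1·90°
n=7: pose=(0,-2,S); sL=5/29, sR=5/37; mL=5/74, mR=105/2146; mL+mR=125/1073 → advance +1; mR−mL=-20/1073 → turn -1·90°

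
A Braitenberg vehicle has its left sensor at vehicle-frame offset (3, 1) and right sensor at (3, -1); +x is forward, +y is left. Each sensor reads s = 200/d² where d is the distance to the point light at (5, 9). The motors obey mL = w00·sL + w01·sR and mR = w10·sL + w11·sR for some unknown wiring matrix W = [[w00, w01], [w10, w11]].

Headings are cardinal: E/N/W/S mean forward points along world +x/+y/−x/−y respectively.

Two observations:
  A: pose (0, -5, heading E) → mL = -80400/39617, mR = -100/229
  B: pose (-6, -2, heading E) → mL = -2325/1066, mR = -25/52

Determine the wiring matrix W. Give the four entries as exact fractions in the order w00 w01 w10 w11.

obs A: pose=(0,-5,E) → sL=200/173, sR=200/229, mL=-80400/39617, mR=-100/229
obs B: pose=(-6,-2,E) → sL=50/41, sR=25/26, mL=-2325/1066, mR=-25/52
sensor matrix S = [[200/173, 200/229], [50/41, 25/26]]; det S = 982500/21115861
solve [mL_A; mL_B] = S·[w00; w01] and [mR_A; mR_B] = S·[w10; w11]:
  w00 = -1, w01 = -1, w10 = 0, w11 = -1/2

-1 -1 0 -1/2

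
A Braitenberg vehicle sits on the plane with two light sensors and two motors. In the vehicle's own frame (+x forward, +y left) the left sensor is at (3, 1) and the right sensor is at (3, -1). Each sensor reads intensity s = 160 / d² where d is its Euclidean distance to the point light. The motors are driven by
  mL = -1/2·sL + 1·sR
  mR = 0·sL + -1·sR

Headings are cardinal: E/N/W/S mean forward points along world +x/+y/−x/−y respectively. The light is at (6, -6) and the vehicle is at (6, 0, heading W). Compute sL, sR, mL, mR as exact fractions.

left sensor world pos  = (3, -1); dL² = 34
right sensor world pos = (3, 1); dR² = 58
sL = 160/34 = 80/17
sR = 160/58 = 80/29
mL = -1/2·sL + 1·sR = 200/493
mR = 0·sL + -1·sR = -80/29

80/17 80/29 200/493 -80/29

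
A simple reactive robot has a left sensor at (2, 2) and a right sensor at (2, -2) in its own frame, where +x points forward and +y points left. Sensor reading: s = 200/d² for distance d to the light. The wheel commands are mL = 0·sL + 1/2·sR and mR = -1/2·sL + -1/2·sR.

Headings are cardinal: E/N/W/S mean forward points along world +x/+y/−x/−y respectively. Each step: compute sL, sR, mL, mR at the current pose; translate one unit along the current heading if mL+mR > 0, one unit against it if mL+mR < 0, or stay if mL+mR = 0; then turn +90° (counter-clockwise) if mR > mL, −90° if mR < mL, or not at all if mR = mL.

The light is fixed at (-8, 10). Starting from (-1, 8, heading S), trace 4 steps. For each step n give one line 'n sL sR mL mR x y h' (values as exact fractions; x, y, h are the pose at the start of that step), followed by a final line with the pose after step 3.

n=0: pose=(-1,8,S); sL=200/97, sR=200/41; mL=100/41, mR=-13800/3977; mL+mR=-100/97 → advance -1; mR−mL=-23500/3977 → turn -1·90°
n=1: pose=(-1,9,W); sL=100/17, sR=100/13; mL=50/13, mR=-1500/221; mL+mR=-50/17 → advance -1; mR−mL=-2350/221 → turn -1·90°
n=2: pose=(0,9,N); sL=200/37, sR=200/101; mL=100/101, mR=-13800/3737; mL+mR=-100/37 → advance -1; mR−mL=-17500/3737 → turn -1·90°
n=3: pose=(0,8,E); sL=2, sR=50/29; mL=25/29, mR=-54/29; mL+mR=-1 → advance -1; mR−mL=-79/29 → turn -1·90°

0 200/97 200/41 100/41 -13800/3977 -1 8 S
1 100/17 100/13 50/13 -1500/221 -1 9 W
2 200/37 200/101 100/101 -13800/3737 0 9 N
3 2 50/29 25/29 -54/29 0 8 E
final -1 8 S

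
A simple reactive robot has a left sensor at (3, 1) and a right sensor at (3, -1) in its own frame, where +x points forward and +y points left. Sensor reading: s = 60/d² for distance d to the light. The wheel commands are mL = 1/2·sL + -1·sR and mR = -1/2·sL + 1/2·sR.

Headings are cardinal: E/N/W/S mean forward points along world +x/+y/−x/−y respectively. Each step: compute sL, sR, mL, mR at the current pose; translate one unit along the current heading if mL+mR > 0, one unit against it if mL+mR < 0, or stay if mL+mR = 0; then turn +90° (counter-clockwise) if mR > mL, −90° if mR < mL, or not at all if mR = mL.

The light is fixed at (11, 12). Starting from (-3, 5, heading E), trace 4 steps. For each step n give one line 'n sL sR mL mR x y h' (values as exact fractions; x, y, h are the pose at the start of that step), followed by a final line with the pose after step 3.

n=0: pose=(-3,5,E); sL=60/157, sR=12/37; mL=-774/5809, mR=-168/5809; mL+mR=-6/37 → advance -1; mR−mL=606/5809 → turn +1·90°
n=1: pose=(-4,5,N); sL=15/68, sR=15/53; mL=-1245/7208, mR=225/7208; mL+mR=-15/106 → advance -1; mR−mL=735/3604 → turn +1·90°
n=2: pose=(-4,4,W); sL=4/27, sR=60/373; mL=-874/10071, mR=64/10071; mL+mR=-30/373 → advance -1; mR−mL=938/10071 → turn +1·90°
n=3: pose=(-3,4,S); sL=6/29, sR=30/173; mL=-351/5017, mR=-84/5017; mL+mR=-15/173 → advance -1; mR−mL=267/5017 → turn +1·90°

0 60/157 12/37 -774/5809 -168/5809 -3 5 E
1 15/68 15/53 -1245/7208 225/7208 -4 5 N
2 4/27 60/373 -874/10071 64/10071 -4 4 W
3 6/29 30/173 -351/5017 -84/5017 -3 4 S
final -3 5 E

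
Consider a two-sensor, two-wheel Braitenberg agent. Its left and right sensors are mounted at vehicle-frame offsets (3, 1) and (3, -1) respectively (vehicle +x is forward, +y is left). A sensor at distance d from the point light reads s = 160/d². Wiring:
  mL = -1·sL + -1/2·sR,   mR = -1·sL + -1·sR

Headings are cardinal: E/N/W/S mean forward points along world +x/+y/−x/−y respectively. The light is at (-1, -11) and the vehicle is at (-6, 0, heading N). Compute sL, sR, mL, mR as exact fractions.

20/29 40/53 -1640/1537 -2220/1537

left sensor world pos  = (-7, 3); dL² = 232
right sensor world pos = (-5, 3); dR² = 212
sL = 160/232 = 20/29
sR = 160/212 = 40/53
mL = -1·sL + -1/2·sR = -1640/1537
mR = -1·sL + -1·sR = -2220/1537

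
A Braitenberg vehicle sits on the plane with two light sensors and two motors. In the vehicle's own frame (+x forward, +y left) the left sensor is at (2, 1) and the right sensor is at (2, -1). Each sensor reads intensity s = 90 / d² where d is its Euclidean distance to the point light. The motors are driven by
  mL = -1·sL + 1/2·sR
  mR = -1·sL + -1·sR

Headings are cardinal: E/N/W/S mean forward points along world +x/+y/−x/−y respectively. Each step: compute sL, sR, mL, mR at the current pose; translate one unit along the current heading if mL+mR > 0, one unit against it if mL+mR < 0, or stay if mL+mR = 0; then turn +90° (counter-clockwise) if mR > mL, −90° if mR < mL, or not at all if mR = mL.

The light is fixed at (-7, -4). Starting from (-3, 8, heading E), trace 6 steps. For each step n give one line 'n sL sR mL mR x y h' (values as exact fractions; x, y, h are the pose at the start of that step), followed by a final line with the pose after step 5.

0 18/41 90/157 -981/6437 -6516/6437 -3 8 E
1 45/58 45/52 -1035/3016 -2475/1508 -4 8 S
2 18/29 90/197 -2241/5713 -6156/5713 -4 9 W
3 5/13 9/25 -133/650 -242/325 -3 9 N
4 18/41 90/157 -981/6437 -6516/6437 -3 8 E
5 45/58 45/52 -1035/3016 -2475/1508 -4 8 S
final -4 9 W

n=0: pose=(-3,8,E); sL=18/41, sR=90/157; mL=-981/6437, mR=-6516/6437; mL+mR=-7497/6437 → advance -1; mR−mL=-135/157 → turn -1·90°
n=1: pose=(-4,8,S); sL=45/58, sR=45/52; mL=-1035/3016, mR=-2475/1508; mL+mR=-5985/3016 → advance -1; mR−mL=-135/104 → turn -1·90°
n=2: pose=(-4,9,W); sL=18/29, sR=90/197; mL=-2241/5713, mR=-6156/5713; mL+mR=-8397/5713 → advance -1; mR−mL=-135/197 → turn -1·90°
n=3: pose=(-3,9,N); sL=5/13, sR=9/25; mL=-133/650, mR=-242/325; mL+mR=-617/650 → advance -1; mR−mL=-27/50 → turn -1·90°
n=4: pose=(-3,8,E); sL=18/41, sR=90/157; mL=-981/6437, mR=-6516/6437; mL+mR=-7497/6437 → advance -1; mR−mL=-135/157 → turn -1·90°
n=5: pose=(-4,8,S); sL=45/58, sR=45/52; mL=-1035/3016, mR=-2475/1508; mL+mR=-5985/3016 → advance -1; mR−mL=-135/104 → turn -1·90°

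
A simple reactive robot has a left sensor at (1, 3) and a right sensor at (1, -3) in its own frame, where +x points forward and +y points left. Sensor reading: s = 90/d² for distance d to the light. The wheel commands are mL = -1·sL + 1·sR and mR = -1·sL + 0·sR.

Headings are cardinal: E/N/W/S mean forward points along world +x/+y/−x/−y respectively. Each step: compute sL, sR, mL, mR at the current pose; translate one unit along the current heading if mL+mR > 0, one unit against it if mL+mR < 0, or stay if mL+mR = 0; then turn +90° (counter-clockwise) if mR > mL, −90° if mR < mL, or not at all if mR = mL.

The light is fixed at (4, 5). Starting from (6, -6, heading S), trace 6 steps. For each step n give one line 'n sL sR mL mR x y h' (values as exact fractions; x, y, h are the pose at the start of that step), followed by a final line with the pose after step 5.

n=0: pose=(6,-6,S); sL=90/169, sR=18/29; mL=432/4901, mR=-90/169; mL+mR=-2178/4901 → advance -1; mR−mL=-18/29 → turn -1·90°
n=1: pose=(6,-5,W); sL=9/17, sR=9/5; mL=108/85, mR=-9/17; mL+mR=63/85 → advance +1; mR−mL=-9/5 → turn -1·90°
n=2: pose=(5,-5,N); sL=18/17, sR=90/97; mL=-216/1649, mR=-18/17; mL+mR=-1962/1649 → advance -1; mR−mL=-90/97 → turn -1·90°
n=3: pose=(5,-6,E); sL=45/34, sR=9/20; mL=-297/340, mR=-45/34; mL+mR=-747/340 → advance -1; mR−mL=-9/20 → turn -1·90°
n=4: pose=(4,-6,S); sL=10/17, sR=10/17; mL=0, mR=-10/17; mL+mR=-10/17 → advance -1; mR−mL=-10/17 → turn -1·90°
n=5: pose=(4,-5,W); sL=9/17, sR=9/5; mL=108/85, mR=-9/17; mL+mR=63/85 → advance +1; mR−mL=-9/5 → turn -1·90°

0 90/169 18/29 432/4901 -90/169 6 -6 S
1 9/17 9/5 108/85 -9/17 6 -5 W
2 18/17 90/97 -216/1649 -18/17 5 -5 N
3 45/34 9/20 -297/340 -45/34 5 -6 E
4 10/17 10/17 0 -10/17 4 -6 S
5 9/17 9/5 108/85 -9/17 4 -5 W
final 3 -5 N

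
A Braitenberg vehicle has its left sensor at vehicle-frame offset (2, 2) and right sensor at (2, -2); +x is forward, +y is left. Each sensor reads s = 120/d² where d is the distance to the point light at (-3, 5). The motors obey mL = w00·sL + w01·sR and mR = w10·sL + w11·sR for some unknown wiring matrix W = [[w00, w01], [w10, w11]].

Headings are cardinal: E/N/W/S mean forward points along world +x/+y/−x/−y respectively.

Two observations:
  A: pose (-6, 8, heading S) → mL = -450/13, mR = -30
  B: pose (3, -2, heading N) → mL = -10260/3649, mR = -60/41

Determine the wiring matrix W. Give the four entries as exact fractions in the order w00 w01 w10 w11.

-1/2 -1 -1/2 0

obs A: pose=(-6,8,S) → sL=60, sR=60/13, mL=-450/13, mR=-30
obs B: pose=(3,-2,N) → sL=120/41, sR=120/89, mL=-10260/3649, mR=-60/41
sensor matrix S = [[60, 60/13], [120/41, 120/89]]; det S = 3196800/47437
solve [mL_A; mL_B] = S·[w00; w01] and [mR_A; mR_B] = S·[w10; w11]:
  w00 = -1/2, w01 = -1, w10 = -1/2, w11 = 0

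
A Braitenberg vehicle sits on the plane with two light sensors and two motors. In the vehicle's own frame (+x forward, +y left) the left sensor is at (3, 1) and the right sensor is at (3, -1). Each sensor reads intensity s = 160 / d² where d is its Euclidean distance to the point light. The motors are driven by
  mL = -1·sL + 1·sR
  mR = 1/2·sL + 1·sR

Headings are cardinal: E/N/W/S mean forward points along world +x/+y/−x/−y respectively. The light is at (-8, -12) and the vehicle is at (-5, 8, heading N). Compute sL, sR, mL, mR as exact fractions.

left sensor world pos  = (-6, 11); dL² = 533
right sensor world pos = (-4, 11); dR² = 545
sL = 160/533 = 160/533
sR = 160/545 = 32/109
mL = -1·sL + 1·sR = -384/58097
mR = 1/2·sL + 1·sR = 25776/58097

160/533 32/109 -384/58097 25776/58097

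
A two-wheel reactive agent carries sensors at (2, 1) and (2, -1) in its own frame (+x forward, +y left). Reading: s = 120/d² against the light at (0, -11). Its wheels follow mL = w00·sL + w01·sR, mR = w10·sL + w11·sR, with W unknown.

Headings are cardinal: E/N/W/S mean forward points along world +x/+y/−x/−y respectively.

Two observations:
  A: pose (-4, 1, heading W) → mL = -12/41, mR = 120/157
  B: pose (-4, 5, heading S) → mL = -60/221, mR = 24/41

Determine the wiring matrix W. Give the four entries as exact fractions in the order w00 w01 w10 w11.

0 -1/2 1 0

obs A: pose=(-4,1,W) → sL=120/157, sR=24/41, mL=-12/41, mR=120/157
obs B: pose=(-4,5,S) → sL=24/41, sR=120/221, mL=-60/221, mR=24/41
sensor matrix S = [[120/157, 24/41], [24/41, 120/221]]; det S = 4220928/58325657
solve [mL_A; mL_B] = S·[w00; w01] and [mR_A; mR_B] = S·[w10; w11]:
  w00 = 0, w01 = -1/2, w10 = 1, w11 = 0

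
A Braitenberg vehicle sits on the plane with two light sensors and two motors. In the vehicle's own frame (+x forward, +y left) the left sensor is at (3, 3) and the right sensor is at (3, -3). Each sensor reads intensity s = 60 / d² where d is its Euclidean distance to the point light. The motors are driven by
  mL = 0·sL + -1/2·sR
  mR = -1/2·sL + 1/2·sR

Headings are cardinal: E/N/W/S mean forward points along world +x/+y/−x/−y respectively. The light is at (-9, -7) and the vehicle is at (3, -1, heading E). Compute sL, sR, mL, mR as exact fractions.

10/51 10/39 -5/39 20/663

left sensor world pos  = (6, 2); dL² = 306
right sensor world pos = (6, -4); dR² = 234
sL = 60/306 = 10/51
sR = 60/234 = 10/39
mL = 0·sL + -1/2·sR = -5/39
mR = -1/2·sL + 1/2·sR = 20/663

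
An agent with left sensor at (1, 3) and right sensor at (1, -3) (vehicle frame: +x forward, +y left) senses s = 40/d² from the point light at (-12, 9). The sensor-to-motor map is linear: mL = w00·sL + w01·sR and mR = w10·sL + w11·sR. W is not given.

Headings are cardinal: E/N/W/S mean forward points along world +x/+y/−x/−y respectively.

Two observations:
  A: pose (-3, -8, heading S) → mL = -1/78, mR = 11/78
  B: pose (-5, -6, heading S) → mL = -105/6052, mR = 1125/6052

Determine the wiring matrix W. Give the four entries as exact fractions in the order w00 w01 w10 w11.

1/2 -1/2 1 1/2

obs A: pose=(-3,-8,S) → sL=10/117, sR=1/9, mL=-1/78, mR=11/78
obs B: pose=(-5,-6,S) → sL=10/89, sR=5/34, mL=-105/6052, mR=1125/6052
sensor matrix S = [[10/117, 1/9], [10/89, 5/34]]; det S = 5/59007
solve [mL_A; mL_B] = S·[w00; w01] and [mR_A; mR_B] = S·[w10; w11]:
  w00 = 1/2, w01 = -1/2, w10 = 1, w11 = 1/2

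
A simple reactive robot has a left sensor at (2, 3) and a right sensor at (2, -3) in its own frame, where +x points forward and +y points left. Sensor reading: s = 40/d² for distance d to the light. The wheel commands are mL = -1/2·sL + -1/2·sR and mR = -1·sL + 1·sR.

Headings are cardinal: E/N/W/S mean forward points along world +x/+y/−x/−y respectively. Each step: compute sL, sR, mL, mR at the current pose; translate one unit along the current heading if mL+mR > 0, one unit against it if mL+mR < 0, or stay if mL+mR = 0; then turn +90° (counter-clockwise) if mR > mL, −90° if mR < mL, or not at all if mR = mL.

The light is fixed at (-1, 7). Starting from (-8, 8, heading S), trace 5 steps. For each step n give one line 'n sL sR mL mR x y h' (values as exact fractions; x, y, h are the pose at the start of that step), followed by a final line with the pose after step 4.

n=0: pose=(-8,8,S); sL=40/17, sR=40/101; mL=-2360/1717, mR=-3360/1717; mL+mR=-5720/1717 → advance -1; mR−mL=-1000/1717 → turn -1·90°
n=1: pose=(-8,9,W); sL=20/41, sR=20/53; mL=-940/2173, mR=-240/2173; mL+mR=-1180/2173 → advance -1; mR−mL=700/2173 → turn +1·90°
n=2: pose=(-7,9,S); sL=40/9, sR=40/81; mL=-200/81, mR=-320/81; mL+mR=-520/81 → advance -1; mR−mL=-40/27 → turn -1·90°
n=3: pose=(-7,10,W); sL=5/8, sR=2/5; mL=-41/80, mR=-9/40; mL+mR=-59/80 → advance -1; mR−mL=23/80 → turn +1·90°
n=4: pose=(-6,10,S); sL=8, sR=8/13; mL=-56/13, mR=-96/13; mL+mR=-152/13 → advance -1; mR−mL=-40/13 → turn -1·90°

0 40/17 40/101 -2360/1717 -3360/1717 -8 8 S
1 20/41 20/53 -940/2173 -240/2173 -8 9 W
2 40/9 40/81 -200/81 -320/81 -7 9 S
3 5/8 2/5 -41/80 -9/40 -7 10 W
4 8 8/13 -56/13 -96/13 -6 10 S
final -6 11 W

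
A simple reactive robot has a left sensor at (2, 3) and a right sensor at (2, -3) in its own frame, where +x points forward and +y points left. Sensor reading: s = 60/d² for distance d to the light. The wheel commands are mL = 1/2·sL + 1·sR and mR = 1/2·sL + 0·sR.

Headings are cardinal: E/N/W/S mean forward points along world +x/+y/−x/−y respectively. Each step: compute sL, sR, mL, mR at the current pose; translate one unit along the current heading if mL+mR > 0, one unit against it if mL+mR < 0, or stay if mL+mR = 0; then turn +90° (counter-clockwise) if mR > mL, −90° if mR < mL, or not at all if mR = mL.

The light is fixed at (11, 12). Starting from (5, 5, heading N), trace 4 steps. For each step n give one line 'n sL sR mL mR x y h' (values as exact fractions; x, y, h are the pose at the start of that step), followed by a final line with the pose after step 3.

0 30/53 30/17 1845/901 15/53 5 5 N
1 12/5 60/97 882/485 6/5 5 6 E
2 15/17 15/32 495/544 15/34 6 6 S
3 60/149 12/13 2178/1937 30/149 6 5 W
final 5 5 N

n=0: pose=(5,5,N); sL=30/53, sR=30/17; mL=1845/901, mR=15/53; mL+mR=2100/901 → advance +1; mR−mL=-30/17 → turn -1·90°
n=1: pose=(5,6,E); sL=12/5, sR=60/97; mL=882/485, mR=6/5; mL+mR=1464/485 → advance +1; mR−mL=-60/97 → turn -1·90°
n=2: pose=(6,6,S); sL=15/17, sR=15/32; mL=495/544, mR=15/34; mL+mR=735/544 → advance +1; mR−mL=-15/32 → turn -1·90°
n=3: pose=(6,5,W); sL=60/149, sR=12/13; mL=2178/1937, mR=30/149; mL+mR=2568/1937 → advance +1; mR−mL=-12/13 → turn -1·90°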